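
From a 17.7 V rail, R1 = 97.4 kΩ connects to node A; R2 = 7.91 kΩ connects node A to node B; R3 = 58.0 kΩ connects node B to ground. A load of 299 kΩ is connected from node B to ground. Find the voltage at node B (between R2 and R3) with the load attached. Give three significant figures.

At node B, R3 is in parallel with the load: R3‖R_L = 48.58 kΩ.
Below node A the resistance is R2 + (R3‖R_L) = 56.49 kΩ, so V_A = 17.7 × 56.49/153.9 = 6.497 V.
Then V_B = V_A × (R3‖R_L)/(R2 + R3‖R_L) = 6.497 × 48.58/56.49 = 5.59 V.

V ≈ 5.59 V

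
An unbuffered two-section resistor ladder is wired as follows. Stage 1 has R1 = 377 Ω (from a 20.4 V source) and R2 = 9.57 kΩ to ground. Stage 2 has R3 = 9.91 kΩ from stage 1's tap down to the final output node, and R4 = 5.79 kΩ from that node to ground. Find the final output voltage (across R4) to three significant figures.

Stage 2 presents R3+R4 = 15700 Ω as a load on stage 1's tap.
Stage 1's lower leg becomes R2‖(R3+R4) = 5946 Ω, so V_mid = 20.4 × 5946/6323 = 19.18 V.
Stage 2 is itself unloaded: V_out = V_mid × R4/(R3+R4) = 19.18 × 5790/15700 = 7.07 V.

V_out ≈ 7.07 V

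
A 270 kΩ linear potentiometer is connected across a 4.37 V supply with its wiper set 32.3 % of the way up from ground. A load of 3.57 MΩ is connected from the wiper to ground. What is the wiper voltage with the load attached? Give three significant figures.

The wiper splits the pot into (1−α)R = 182.8 kΩ above and αR = 87.21 kΩ below.
Lower section ‖ load = 85.13 kΩ.
V_wiper = 4.37 × 85.13/(182.8 + 85.13) = 1.39 V.

V ≈ 1.39 V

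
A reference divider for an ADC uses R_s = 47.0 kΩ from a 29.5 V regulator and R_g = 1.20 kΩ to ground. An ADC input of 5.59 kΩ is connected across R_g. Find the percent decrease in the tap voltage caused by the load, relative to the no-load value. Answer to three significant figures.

17.3 %

The divider's output (Thévenin) resistance is R_s‖R_g = 1.170 kΩ.
Fractional drop under load = R_th/(R_th + R_L) = 1.170 / (1.170 + 5.59) = 0.1731.
So the output falls by 17.3 %.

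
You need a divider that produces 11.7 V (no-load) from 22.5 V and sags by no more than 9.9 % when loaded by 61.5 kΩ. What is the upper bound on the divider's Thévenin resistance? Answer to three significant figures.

R_th ≤ 6.76 kΩ

Loading drop = R_th/(R_th + R_L) ≤ 0.0990, so R_th ≤ R_L · ε/(1−ε) = 61.5 kΩ × 0.0990/0.9010 = 6.76 kΩ.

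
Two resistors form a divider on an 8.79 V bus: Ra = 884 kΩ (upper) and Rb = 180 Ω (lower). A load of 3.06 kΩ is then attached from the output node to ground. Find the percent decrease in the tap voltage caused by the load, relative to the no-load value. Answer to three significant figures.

5.55 %

The divider's output (Thévenin) resistance is Ra‖Rb = 180.0 Ω.
Fractional drop under load = R_th/(R_th + R_L) = 180.0 / (180.0 + 3060) = 0.05554.
So the output falls by 5.55 %.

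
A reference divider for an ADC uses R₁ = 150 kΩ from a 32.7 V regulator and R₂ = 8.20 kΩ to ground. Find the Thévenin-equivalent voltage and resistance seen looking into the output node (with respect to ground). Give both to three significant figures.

V_th = 1.69 V, R_th = 7.77 kΩ

V_th is the open-circuit tap voltage: 32.7 × 8.20/(150 + 8.20) = 1.69 V.
With the supply zeroed, R₁ and R₂ appear in parallel from the tap: R_th = R₁‖R₂ = (150 × 8.20)/158.2 = 7.77 kΩ.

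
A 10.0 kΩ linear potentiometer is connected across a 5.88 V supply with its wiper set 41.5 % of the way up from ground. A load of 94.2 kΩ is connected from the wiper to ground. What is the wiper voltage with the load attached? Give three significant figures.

The wiper splits the pot into (1−α)R = 5.850 kΩ above and αR = 4.150 kΩ below.
Lower section ‖ load = 3.975 kΩ.
V_wiper = 5.88 × 3.975/(5.850 + 3.975) = 2.38 V.

V ≈ 2.38 V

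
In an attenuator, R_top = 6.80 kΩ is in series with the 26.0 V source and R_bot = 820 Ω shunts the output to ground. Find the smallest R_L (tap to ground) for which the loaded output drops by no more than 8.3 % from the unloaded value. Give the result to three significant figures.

Output resistance R_th = R_top‖R_bot = (6800 × 820)/7620 = 731.8 Ω.
The fractional drop is R_th/(R_th + R_L); requiring this ≤ 0.0830 gives R_L ≥ R_th(1/0.0830 − 1) = 731.8 × 11.05 = 8.08 kΩ.

R_L(min) ≈ 8.08 kΩ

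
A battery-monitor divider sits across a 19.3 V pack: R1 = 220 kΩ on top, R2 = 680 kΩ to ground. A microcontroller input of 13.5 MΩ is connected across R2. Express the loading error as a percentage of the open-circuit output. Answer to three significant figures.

1.22 %

The divider's output (Thévenin) resistance is R1‖R2 = 166.2 kΩ.
Fractional drop under load = R_th/(R_th + R_L) = 166.2 / (166.2 + 13500) = 0.01216.
So the output falls by 1.22 %.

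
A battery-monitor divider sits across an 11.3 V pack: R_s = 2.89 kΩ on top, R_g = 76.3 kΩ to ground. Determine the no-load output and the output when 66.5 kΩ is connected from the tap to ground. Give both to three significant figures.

Open-circuit: V = 11.3 × 76.3/(2.89 + 76.3) = 10.9 V.
With the load, R_g becomes R_g‖R_L = 35.53 kΩ, so V = 11.3 × 35.53/38.42 = 10.5 V.

Unloaded: 10.9 V; loaded: 10.5 V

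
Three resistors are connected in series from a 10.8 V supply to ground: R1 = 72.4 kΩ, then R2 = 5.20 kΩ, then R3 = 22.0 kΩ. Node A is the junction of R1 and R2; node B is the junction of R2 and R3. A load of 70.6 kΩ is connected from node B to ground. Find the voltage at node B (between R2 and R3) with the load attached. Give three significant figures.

V ≈ 1.92 V

At node B, R3 is in parallel with the load: R3‖R_L = 16.77 kΩ.
Below node A the resistance is R2 + (R3‖R_L) = 21.97 kΩ, so V_A = 10.8 × 21.97/94.37 = 2.515 V.
Then V_B = V_A × (R3‖R_L)/(R2 + R3‖R_L) = 2.515 × 16.77/21.97 = 1.92 V.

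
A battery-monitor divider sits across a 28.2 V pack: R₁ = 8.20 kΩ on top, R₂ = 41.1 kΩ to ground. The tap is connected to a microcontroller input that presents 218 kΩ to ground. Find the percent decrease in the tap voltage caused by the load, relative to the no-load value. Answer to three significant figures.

The divider's output (Thévenin) resistance is R₁‖R₂ = 6.836 kΩ.
Fractional drop under load = R_th/(R_th + R_L) = 6.836 / (6.836 + 218) = 0.03040.
So the output falls by 3.04 %.

3.04 %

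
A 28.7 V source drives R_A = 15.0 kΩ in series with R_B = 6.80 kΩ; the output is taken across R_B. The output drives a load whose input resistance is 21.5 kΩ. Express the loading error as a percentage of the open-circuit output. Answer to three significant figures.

17.9 %

Unloaded V = 28.7 × 6.80/21.80 = 8.952 V.
Loaded: R_B‖R_L = 5.166 kΩ, giving V = 28.7 × 5.166/20.17 = 7.352 V.
Drop = (8.952 − 7.352) / 8.952 = 17.9 %.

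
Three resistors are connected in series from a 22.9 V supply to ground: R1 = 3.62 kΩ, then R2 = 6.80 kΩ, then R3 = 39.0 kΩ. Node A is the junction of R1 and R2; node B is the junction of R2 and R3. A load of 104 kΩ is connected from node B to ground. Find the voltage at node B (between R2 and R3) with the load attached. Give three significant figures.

V ≈ 16.7 V

At node B, R3 is in parallel with the load: R3‖R_L = 28.36 kΩ.
Below node A the resistance is R2 + (R3‖R_L) = 35.16 kΩ, so V_A = 22.9 × 35.16/38.78 = 20.76 V.
Then V_B = V_A × (R3‖R_L)/(R2 + R3‖R_L) = 20.76 × 28.36/35.16 = 16.7 V.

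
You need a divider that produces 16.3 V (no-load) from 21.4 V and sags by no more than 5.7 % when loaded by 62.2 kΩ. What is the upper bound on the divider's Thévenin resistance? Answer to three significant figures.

Loading drop = R_th/(R_th + R_L) ≤ 0.0570, so R_th ≤ R_L · ε/(1−ε) = 62.2 kΩ × 0.0570/0.9430 = 3.76 kΩ.
(Any R1, R2 with R2/(R1+R2) = 0.762 and R1‖R2 ≤ 3.76 kΩ will meet the spec.)

R_th ≤ 3.76 kΩ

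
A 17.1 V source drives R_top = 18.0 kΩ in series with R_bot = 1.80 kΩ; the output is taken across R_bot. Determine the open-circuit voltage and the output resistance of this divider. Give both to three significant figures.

V_th = 1.55 V, R_th = 1.64 kΩ

V_th is the open-circuit tap voltage: 17.1 × 1.80/(18.0 + 1.80) = 1.55 V.
With the supply zeroed, R_top and R_bot appear in parallel from the tap: R_th = R_top‖R_bot = (18.0 × 1.80)/19.80 = 1.64 kΩ.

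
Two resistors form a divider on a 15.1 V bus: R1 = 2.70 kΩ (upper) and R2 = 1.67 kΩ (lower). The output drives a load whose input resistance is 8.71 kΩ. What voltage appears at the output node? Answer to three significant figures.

V_out ≈ 5.16 V

The load sits in parallel with R2: R2‖R_L = (1.67 × 8.71) / (1.67 + 8.71) = 1.401 kΩ.
V_out = 15.1 × 1.401 / (2.70 + 1.401) = 15.1 × 1.401/4.101 = 5.16 V.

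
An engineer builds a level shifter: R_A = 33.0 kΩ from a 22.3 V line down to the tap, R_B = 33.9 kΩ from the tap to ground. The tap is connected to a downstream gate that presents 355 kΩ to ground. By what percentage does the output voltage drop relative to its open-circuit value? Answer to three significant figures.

The divider's output (Thévenin) resistance is R_A‖R_B = 16.72 kΩ.
Fractional drop under load = R_th/(R_th + R_L) = 16.72 / (16.72 + 355) = 0.04499.
So the output falls by 4.50 %.

4.50 %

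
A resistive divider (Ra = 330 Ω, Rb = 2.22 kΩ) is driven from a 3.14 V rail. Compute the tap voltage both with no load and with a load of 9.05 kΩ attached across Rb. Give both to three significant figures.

Unloaded: 2.73 V; loaded: 2.65 V

Open-circuit: V = 3.14 × 2220/(330 + 2220) = 2.73 V.
With the load, Rb becomes Rb‖R_L = 1783 Ω, so V = 3.14 × 1783/2113 = 2.65 V.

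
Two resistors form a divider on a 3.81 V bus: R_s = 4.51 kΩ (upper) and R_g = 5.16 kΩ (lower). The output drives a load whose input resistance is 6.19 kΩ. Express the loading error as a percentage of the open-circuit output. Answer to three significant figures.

The divider's output (Thévenin) resistance is R_s‖R_g = 2.407 kΩ.
Fractional drop under load = R_th/(R_th + R_L) = 2.407 / (2.407 + 6.19) = 0.2799.
So the output falls by 28.0 %.

28.0 %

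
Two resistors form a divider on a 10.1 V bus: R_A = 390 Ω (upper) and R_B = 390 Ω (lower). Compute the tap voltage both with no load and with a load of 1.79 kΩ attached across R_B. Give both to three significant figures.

Open-circuit: V = 10.1 × 390/(390 + 390) = 5.05 V.
With the load, R_B becomes R_B‖R_L = 320.2 Ω, so V = 10.1 × 320.2/710.2 = 4.55 V.

Unloaded: 5.05 V; loaded: 4.55 V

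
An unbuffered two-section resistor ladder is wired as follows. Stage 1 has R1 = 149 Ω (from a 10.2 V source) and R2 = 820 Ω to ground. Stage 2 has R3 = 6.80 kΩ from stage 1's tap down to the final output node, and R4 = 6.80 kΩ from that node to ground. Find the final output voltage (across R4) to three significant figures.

Stage 2 presents R3+R4 = 13600 Ω as a load on stage 1's tap.
Stage 1's lower leg becomes R2‖(R3+R4) = 773.4 Ω, so V_mid = 10.2 × 773.4/922.4 = 8.552 V.
Stage 2 is itself unloaded: V_out = V_mid × R4/(R3+R4) = 8.552 × 6800/13600 = 4.28 V.

V_out ≈ 4.28 V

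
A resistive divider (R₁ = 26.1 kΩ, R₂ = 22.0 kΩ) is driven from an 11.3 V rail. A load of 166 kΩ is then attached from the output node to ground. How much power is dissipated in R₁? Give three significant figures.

P ≈ 1.61 mW

Total resistance from the source is R₁ + (R₂‖R_L) = 45.53 kΩ, so I = 11.3/45.53 kΩ = 0.2482 mA.
P = I²·R₁ = (0.2482 mA)² × 26.1 kΩ = 1.61 mW.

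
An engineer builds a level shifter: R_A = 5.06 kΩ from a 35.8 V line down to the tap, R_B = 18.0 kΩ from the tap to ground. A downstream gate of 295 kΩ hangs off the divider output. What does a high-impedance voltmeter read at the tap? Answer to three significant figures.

The load sits in parallel with R_B: R_B‖R_L = (18.0 × 295) / (18.0 + 295) = 16.96 kΩ.
V_out = 35.8 × 16.96 / (5.06 + 16.96) = 35.8 × 16.96/22.02 = 27.6 V.
(Unloaded it would have been 27.9 V.)

V_out ≈ 27.6 V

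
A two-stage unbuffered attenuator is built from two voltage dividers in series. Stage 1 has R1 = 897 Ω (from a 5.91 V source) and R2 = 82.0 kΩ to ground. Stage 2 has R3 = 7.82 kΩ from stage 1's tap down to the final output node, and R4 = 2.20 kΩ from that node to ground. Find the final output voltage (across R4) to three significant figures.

V_out ≈ 1.18 V

Stage 2 presents R3+R4 = 10020 Ω as a load on stage 1's tap.
Stage 1's lower leg becomes R2‖(R3+R4) = 8929 Ω, so V_mid = 5.91 × 8929/9826 = 5.370 V.
Stage 2 is itself unloaded: V_out = V_mid × R4/(R3+R4) = 5.370 × 2200/10020 = 1.18 V.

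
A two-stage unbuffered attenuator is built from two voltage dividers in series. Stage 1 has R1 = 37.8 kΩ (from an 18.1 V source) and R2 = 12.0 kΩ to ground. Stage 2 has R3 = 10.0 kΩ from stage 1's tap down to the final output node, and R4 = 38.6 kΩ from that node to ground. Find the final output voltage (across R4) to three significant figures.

V_out ≈ 2.92 V

Stage 2 presents R3+R4 = 48.60 kΩ as a load on stage 1's tap.
Stage 1's lower leg becomes R2‖(R3+R4) = 9.624 kΩ, so V_mid = 18.1 × 9.624/47.42 = 3.673 V.
Stage 2 is itself unloaded: V_out = V_mid × R4/(R3+R4) = 3.673 × 38.6/48.60 = 2.92 V.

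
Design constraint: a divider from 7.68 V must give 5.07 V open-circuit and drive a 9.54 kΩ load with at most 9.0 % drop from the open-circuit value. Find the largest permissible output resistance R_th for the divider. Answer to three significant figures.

Loading drop = R_th/(R_th + R_L) ≤ 0.0900, so R_th ≤ R_L · ε/(1−ε) = 9.54 kΩ × 0.0900/0.9100 = 944 Ω.

R_th ≤ 944 Ω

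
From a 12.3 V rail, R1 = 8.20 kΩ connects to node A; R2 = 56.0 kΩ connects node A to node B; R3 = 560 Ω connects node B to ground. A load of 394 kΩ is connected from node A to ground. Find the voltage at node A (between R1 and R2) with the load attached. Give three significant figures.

V ≈ 10.6 V

Below node A the series string R2+R3 = 56560 Ω sits in parallel with the 394000 Ω load: 49460 Ω.
V_A = 12.3 × 49460/(8200 + 49460) = 10.6 V.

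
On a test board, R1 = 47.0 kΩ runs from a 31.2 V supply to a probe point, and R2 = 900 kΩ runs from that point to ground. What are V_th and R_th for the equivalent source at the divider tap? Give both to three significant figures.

V_th is the open-circuit tap voltage: 31.2 × 900/(47.0 + 900) = 29.7 V.
With the supply zeroed, R1 and R2 appear in parallel from the tap: R_th = R1‖R2 = (47.0 × 900)/947.0 = 44.7 kΩ.

V_th = 29.7 V, R_th = 44.7 kΩ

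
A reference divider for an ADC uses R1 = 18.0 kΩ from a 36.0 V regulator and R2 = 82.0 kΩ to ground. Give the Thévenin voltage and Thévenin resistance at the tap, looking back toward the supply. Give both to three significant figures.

V_th is the open-circuit tap voltage: 36.0 × 82.0/(18.0 + 82.0) = 29.5 V.
With the supply zeroed, R1 and R2 appear in parallel from the tap: R_th = R1‖R2 = (18.0 × 82.0)/100.0 = 14.8 kΩ.

V_th = 29.5 V, R_th = 14.8 kΩ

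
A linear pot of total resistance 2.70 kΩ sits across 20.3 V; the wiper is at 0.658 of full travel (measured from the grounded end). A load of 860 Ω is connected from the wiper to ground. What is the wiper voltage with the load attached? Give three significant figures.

V ≈ 7.83 V

The wiper splits the pot into (1−α)R = 923.4 Ω above and αR = 1777 Ω below.
Lower section ‖ load = 579.5 Ω.
V_wiper = 20.3 × 579.5/(923.4 + 579.5) = 7.83 V.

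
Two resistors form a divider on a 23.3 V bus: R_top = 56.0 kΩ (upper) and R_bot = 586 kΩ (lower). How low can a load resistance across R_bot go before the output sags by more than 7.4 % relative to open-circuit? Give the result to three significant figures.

Output resistance R_th = R_top‖R_bot = (56.0 × 586)/642.0 = 51.12 kΩ.
The fractional drop is R_th/(R_th + R_L); requiring this ≤ 0.0740 gives R_L ≥ R_th(1/0.0740 − 1) = 51.12 × 12.51 = 640 kΩ.

R_L(min) ≈ 640 kΩ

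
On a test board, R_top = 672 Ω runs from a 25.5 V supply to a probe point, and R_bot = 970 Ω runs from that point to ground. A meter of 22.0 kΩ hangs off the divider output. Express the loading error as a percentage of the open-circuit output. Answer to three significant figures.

The divider's output (Thévenin) resistance is R_top‖R_bot = 397.0 Ω.
Fractional drop under load = R_th/(R_th + R_L) = 397.0 / (397.0 + 22000) = 0.01772.
So the output falls by 1.77 %.

1.77 %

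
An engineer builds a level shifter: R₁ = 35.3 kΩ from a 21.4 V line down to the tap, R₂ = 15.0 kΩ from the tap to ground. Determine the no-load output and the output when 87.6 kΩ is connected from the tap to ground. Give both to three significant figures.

Unloaded: 6.38 V; loaded: 5.70 V

Open-circuit: V = 21.4 × 15.0/(35.3 + 15.0) = 6.38 V.
With the load, R₂ becomes R₂‖R_L = 12.81 kΩ, so V = 21.4 × 12.81/48.11 = 5.70 V.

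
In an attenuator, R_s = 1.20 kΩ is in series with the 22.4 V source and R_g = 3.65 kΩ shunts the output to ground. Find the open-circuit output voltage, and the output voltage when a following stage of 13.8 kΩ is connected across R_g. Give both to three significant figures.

Unloaded: 16.9 V; loaded: 15.8 V

Open-circuit: V = 22.4 × 3.65/(1.20 + 3.65) = 16.9 V.
With the load, R_g becomes R_g‖R_L = 2.887 kΩ, so V = 22.4 × 2.887/4.087 = 15.8 V.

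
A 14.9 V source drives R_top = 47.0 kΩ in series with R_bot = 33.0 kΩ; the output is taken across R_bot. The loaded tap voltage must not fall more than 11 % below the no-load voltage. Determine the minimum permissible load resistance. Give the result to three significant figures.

R_L(min) ≈ 157 kΩ

Output resistance R_th = R_top‖R_bot = (47.0 × 33.0)/80.00 = 19.39 kΩ.
The fractional drop is R_th/(R_th + R_L); requiring this ≤ 0.110 gives R_L ≥ R_th(1/0.110 − 1) = 19.39 × 8.091 = 157 kΩ.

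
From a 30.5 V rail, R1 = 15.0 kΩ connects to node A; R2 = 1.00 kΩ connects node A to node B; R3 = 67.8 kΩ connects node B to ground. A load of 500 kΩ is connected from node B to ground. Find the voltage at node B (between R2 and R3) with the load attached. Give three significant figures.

V ≈ 24.1 V

At node B, R3 is in parallel with the load: R3‖R_L = 59.70 kΩ.
Below node A the resistance is R2 + (R3‖R_L) = 60.70 kΩ, so V_A = 30.5 × 60.70/75.70 = 24.46 V.
Then V_B = V_A × (R3‖R_L)/(R2 + R3‖R_L) = 24.46 × 59.70/60.70 = 24.1 V.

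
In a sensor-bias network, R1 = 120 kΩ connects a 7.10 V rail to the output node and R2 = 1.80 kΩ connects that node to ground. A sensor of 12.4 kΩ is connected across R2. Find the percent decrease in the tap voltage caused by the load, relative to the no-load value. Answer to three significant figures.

The divider's output (Thévenin) resistance is R1‖R2 = 1.773 kΩ.
Fractional drop under load = R_th/(R_th + R_L) = 1.773 / (1.773 + 12.4) = 0.1251.
So the output falls by 12.5 %.

12.5 %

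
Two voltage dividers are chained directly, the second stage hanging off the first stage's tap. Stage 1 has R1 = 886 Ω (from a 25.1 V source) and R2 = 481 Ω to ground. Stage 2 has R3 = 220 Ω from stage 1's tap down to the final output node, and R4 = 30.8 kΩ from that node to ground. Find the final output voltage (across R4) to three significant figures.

V_out ≈ 8.68 V

Stage 2 presents R3+R4 = 31020 Ω as a load on stage 1's tap.
Stage 1's lower leg becomes R2‖(R3+R4) = 473.7 Ω, so V_mid = 25.1 × 473.7/1360 = 8.744 V.
Stage 2 is itself unloaded: V_out = V_mid × R4/(R3+R4) = 8.744 × 30800/31020 = 8.68 V.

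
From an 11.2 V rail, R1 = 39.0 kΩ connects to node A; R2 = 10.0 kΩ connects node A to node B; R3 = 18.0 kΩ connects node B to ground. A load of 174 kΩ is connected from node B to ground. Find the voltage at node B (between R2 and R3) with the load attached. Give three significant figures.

V ≈ 2.80 V

At node B, R3 is in parallel with the load: R3‖R_L = 16.31 kΩ.
Below node A the resistance is R2 + (R3‖R_L) = 26.31 kΩ, so V_A = 11.2 × 26.31/65.31 = 4.512 V.
Then V_B = V_A × (R3‖R_L)/(R2 + R3‖R_L) = 4.512 × 16.31/26.31 = 2.80 V.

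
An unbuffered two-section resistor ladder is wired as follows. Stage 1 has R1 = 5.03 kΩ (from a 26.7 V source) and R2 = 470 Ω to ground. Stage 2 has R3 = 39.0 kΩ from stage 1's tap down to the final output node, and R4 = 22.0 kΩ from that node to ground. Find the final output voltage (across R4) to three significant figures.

Stage 2 presents R3+R4 = 61000 Ω as a load on stage 1's tap.
Stage 1's lower leg becomes R2‖(R3+R4) = 466.4 Ω, so V_mid = 26.7 × 466.4/5496 = 2.266 V.
Stage 2 is itself unloaded: V_out = V_mid × R4/(R3+R4) = 2.266 × 22000/61000 = 0.817 V.

V_out ≈ 0.817 V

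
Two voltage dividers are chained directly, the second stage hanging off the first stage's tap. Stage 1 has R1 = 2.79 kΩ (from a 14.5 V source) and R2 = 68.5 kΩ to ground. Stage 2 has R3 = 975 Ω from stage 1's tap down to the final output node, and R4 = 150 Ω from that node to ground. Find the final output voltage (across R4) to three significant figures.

Stage 2 presents R3+R4 = 1125 Ω as a load on stage 1's tap.
Stage 1's lower leg becomes R2‖(R3+R4) = 1107 Ω, so V_mid = 14.5 × 1107/3897 = 4.118 V.
Stage 2 is itself unloaded: V_out = V_mid × R4/(R3+R4) = 4.118 × 150/1125 = 0.549 V.

V_out ≈ 0.549 V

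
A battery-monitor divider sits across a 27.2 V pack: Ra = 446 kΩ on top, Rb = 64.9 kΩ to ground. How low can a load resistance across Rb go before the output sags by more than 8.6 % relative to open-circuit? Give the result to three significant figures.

Output resistance R_th = Ra‖Rb = (446 × 64.9)/510.9 = 56.66 kΩ.
The fractional drop is R_th/(R_th + R_L); requiring this ≤ 0.0860 gives R_L ≥ R_th(1/0.0860 − 1) = 56.66 × 10.63 = 602 kΩ.

R_L(min) ≈ 602 kΩ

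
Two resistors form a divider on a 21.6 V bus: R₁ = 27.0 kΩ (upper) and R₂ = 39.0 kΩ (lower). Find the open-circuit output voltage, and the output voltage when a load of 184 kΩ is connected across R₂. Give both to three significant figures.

Open-circuit: V = 21.6 × 39.0/(27.0 + 39.0) = 12.8 V.
With the load, R₂ becomes R₂‖R_L = 32.18 kΩ, so V = 21.6 × 32.18/59.18 = 11.7 V.

Unloaded: 12.8 V; loaded: 11.7 V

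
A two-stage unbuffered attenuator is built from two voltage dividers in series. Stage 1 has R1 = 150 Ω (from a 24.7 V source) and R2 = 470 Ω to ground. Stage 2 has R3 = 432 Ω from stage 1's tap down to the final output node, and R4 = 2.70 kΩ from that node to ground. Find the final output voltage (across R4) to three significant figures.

Stage 2 presents R3+R4 = 3132 Ω as a load on stage 1's tap.
Stage 1's lower leg becomes R2‖(R3+R4) = 408.7 Ω, so V_mid = 24.7 × 408.7/558.7 = 18.07 V.
Stage 2 is itself unloaded: V_out = V_mid × R4/(R3+R4) = 18.07 × 2700/3132 = 15.6 V.

V_out ≈ 15.6 V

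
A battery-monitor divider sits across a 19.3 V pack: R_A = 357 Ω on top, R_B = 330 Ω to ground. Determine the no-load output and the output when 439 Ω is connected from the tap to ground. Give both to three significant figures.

Unloaded: 9.27 V; loaded: 6.67 V

Open-circuit: V = 19.3 × 330/(357 + 330) = 9.27 V.
With the load, R_B becomes R_B‖R_L = 188.4 Ω, so V = 19.3 × 188.4/545.4 = 6.67 V.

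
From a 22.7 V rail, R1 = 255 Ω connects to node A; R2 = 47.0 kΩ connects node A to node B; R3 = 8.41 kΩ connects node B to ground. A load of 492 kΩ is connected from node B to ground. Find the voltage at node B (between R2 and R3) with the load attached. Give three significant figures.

At node B, R3 is in parallel with the load: R3‖R_L = 8269 Ω.
Below node A the resistance is R2 + (R3‖R_L) = 55270 Ω, so V_A = 22.7 × 55270/55520 = 22.60 V.
Then V_B = V_A × (R3‖R_L)/(R2 + R3‖R_L) = 22.60 × 8269/55270 = 3.38 V.

V ≈ 3.38 V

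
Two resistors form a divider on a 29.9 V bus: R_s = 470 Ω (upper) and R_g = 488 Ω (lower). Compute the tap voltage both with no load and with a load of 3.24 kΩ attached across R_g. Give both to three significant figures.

Unloaded: 15.2 V; loaded: 14.2 V

Open-circuit: V = 29.9 × 488/(470 + 488) = 15.2 V.
With the load, R_g becomes R_g‖R_L = 424.1 Ω, so V = 29.9 × 424.1/894.1 = 14.2 V.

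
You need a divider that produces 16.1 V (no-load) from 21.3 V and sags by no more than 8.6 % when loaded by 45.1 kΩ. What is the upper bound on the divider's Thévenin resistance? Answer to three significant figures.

Loading drop = R_th/(R_th + R_L) ≤ 0.0860, so R_th ≤ R_L · ε/(1−ε) = 45.1 kΩ × 0.0860/0.9140 = 4.24 kΩ.
(Any R1, R2 with R2/(R1+R2) = 0.756 and R1‖R2 ≤ 4.24 kΩ will meet the spec.)

R_th ≤ 4.24 kΩ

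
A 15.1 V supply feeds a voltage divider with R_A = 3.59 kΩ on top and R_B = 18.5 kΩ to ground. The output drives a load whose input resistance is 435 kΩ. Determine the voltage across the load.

V_out ≈ 12.6 V

The load sits in parallel with R_B: R_B‖R_L = (18.5 × 435) / (18.5 + 435) = 17.75 kΩ.
V_out = 15.1 × 17.75 / (3.59 + 17.75) = 15.1 × 17.75/21.34 = 12.6 V.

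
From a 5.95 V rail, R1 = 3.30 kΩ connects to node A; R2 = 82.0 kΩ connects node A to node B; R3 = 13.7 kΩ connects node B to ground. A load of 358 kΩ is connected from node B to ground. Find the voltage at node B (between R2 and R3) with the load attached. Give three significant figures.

V ≈ 0.797 V

At node B, R3 is in parallel with the load: R3‖R_L = 13.20 kΩ.
Below node A the resistance is R2 + (R3‖R_L) = 95.20 kΩ, so V_A = 5.95 × 95.20/98.50 = 5.751 V.
Then V_B = V_A × (R3‖R_L)/(R2 + R3‖R_L) = 5.751 × 13.20/95.20 = 0.797 V.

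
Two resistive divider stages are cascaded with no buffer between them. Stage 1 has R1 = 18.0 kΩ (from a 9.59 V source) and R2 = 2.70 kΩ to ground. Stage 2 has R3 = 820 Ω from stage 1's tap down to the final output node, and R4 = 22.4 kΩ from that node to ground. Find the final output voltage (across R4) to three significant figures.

V_out ≈ 1.10 V

Stage 2 presents R3+R4 = 23220 Ω as a load on stage 1's tap.
Stage 1's lower leg becomes R2‖(R3+R4) = 2419 Ω, so V_mid = 9.59 × 2419/20420 = 1.136 V.
Stage 2 is itself unloaded: V_out = V_mid × R4/(R3+R4) = 1.136 × 22400/23220 = 1.10 V.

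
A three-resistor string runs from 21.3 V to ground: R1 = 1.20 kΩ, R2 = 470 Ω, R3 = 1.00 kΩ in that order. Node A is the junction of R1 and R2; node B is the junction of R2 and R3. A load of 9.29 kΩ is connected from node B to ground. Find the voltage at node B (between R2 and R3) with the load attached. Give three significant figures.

At node B, R3 is in parallel with the load: R3‖R_L = 902.8 Ω.
Below node A the resistance is R2 + (R3‖R_L) = 1373 Ω, so V_A = 21.3 × 1373/2573 = 11.37 V.
Then V_B = V_A × (R3‖R_L)/(R2 + R3‖R_L) = 11.37 × 902.8/1373 = 7.47 V.

V ≈ 7.47 V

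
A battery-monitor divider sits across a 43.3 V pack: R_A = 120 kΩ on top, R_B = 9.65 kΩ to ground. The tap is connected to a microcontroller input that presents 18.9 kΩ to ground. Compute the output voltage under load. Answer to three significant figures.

V_out ≈ 2.19 V

The load sits in parallel with R_B: R_B‖R_L = (9.65 × 18.9) / (9.65 + 18.9) = 6.388 kΩ.
V_out = 43.3 × 6.388 / (120 + 6.388) = 43.3 × 6.388/126.4 = 2.19 V.
(Unloaded it would have been 3.22 V.)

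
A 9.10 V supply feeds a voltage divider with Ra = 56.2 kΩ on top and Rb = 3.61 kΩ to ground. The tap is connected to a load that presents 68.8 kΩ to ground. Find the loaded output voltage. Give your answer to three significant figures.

V_out ≈ 0.523 V

The load sits in parallel with Rb: Rb‖R_L = (3.61 × 68.8) / (3.61 + 68.8) = 3.430 kΩ.
V_out = 9.10 × 3.430 / (56.2 + 3.430) = 9.10 × 3.430/59.63 = 0.523 V.
(Unloaded it would have been 0.549 V.)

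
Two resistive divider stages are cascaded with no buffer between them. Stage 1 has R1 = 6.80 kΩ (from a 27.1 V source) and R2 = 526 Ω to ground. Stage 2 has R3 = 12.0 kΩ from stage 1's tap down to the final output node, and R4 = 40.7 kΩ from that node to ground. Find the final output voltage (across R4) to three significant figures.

V_out ≈ 1.49 V

Stage 2 presents R3+R4 = 52700 Ω as a load on stage 1's tap.
Stage 1's lower leg becomes R2‖(R3+R4) = 520.8 Ω, so V_mid = 27.1 × 520.8/7321 = 1.928 V.
Stage 2 is itself unloaded: V_out = V_mid × R4/(R3+R4) = 1.928 × 40700/52700 = 1.49 V.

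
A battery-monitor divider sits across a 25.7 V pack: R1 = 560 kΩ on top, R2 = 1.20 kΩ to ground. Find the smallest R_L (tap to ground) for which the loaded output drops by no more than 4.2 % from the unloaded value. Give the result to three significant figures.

R_L(min) ≈ 27.3 kΩ

Output resistance R_th = R1‖R2 = (560 × 1.20)/561.2 = 1.197 kΩ.
The fractional drop is R_th/(R_th + R_L); requiring this ≤ 0.0420 gives R_L ≥ R_th(1/0.0420 − 1) = 1.197 × 22.81 = 27.3 kΩ.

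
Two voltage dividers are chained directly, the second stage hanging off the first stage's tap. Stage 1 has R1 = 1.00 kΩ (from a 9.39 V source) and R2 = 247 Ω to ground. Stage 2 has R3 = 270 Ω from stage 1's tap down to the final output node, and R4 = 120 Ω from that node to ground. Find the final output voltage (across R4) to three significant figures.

V_out ≈ 0.380 V

Stage 2 presents R3+R4 = 390.0 Ω as a load on stage 1's tap.
Stage 1's lower leg becomes R2‖(R3+R4) = 151.2 Ω, so V_mid = 9.39 × 151.2/1151 = 1.233 V.
Stage 2 is itself unloaded: V_out = V_mid × R4/(R3+R4) = 1.233 × 120/390.0 = 0.380 V.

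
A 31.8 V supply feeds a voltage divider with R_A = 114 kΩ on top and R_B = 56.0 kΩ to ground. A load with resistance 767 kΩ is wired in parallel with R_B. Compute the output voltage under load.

The load sits in parallel with R_B: R_B‖R_L = (56.0 × 767) / (56.0 + 767) = 52.19 kΩ.
V_out = 31.8 × 52.19 / (114 + 52.19) = 31.8 × 52.19/166.2 = 9.99 V.
(Unloaded it would have been 10.5 V.)

V_out ≈ 9.99 V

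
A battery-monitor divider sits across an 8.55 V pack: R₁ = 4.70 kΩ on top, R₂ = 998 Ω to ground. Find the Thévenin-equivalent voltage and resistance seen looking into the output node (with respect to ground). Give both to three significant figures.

V_th is the open-circuit tap voltage: 8.55 × 998/(4700 + 998) = 1.50 V.
With the supply zeroed, R₁ and R₂ appear in parallel from the tap: R_th = R₁‖R₂ = (4700 × 998)/5698 = 823 Ω.

V_th = 1.50 V, R_th = 823 Ω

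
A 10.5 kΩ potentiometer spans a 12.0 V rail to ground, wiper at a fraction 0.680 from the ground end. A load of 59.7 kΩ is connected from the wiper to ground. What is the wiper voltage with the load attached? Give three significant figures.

The wiper splits the pot into (1−α)R = 3.360 kΩ above and αR = 7.140 kΩ below.
Lower section ‖ load = 6.377 kΩ.
V_wiper = 12.0 × 6.377/(3.360 + 6.377) = 7.86 V.

V ≈ 7.86 V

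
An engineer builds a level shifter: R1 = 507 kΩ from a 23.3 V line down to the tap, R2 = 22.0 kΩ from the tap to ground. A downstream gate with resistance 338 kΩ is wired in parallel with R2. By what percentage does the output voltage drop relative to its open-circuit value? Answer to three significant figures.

The divider's output (Thévenin) resistance is R1‖R2 = 21.09 kΩ.
Fractional drop under load = R_th/(R_th + R_L) = 21.09 / (21.09 + 338) = 0.05872.
So the output falls by 5.87 %.

5.87 %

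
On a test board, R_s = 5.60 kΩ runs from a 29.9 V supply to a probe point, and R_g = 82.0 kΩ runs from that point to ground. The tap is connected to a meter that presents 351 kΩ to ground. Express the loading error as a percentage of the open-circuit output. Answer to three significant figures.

1.47 %

The divider's output (Thévenin) resistance is R_s‖R_g = 5.242 kΩ.
Fractional drop under load = R_th/(R_th + R_L) = 5.242 / (5.242 + 351) = 0.01471.
So the output falls by 1.47 %.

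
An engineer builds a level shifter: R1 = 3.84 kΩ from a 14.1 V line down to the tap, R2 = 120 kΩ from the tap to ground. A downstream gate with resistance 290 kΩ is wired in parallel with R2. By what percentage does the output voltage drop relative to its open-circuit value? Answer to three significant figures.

1.27 %

The divider's output (Thévenin) resistance is R1‖R2 = 3.721 kΩ.
Fractional drop under load = R_th/(R_th + R_L) = 3.721 / (3.721 + 290) = 0.01267.
So the output falls by 1.27 %.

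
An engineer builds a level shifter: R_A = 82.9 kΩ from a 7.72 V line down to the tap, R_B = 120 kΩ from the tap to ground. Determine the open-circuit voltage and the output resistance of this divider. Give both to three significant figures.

V_th = 4.57 V, R_th = 49.0 kΩ

V_th is the open-circuit tap voltage: 7.72 × 120/(82.9 + 120) = 4.57 V.
With the supply zeroed, R_A and R_B appear in parallel from the tap: R_th = R_A‖R_B = (82.9 × 120)/202.9 = 49.0 kΩ.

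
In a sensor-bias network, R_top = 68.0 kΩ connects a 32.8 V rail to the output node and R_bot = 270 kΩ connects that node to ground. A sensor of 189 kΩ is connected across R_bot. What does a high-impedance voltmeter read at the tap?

The load sits in parallel with R_bot: R_bot‖R_L = (270 × 189) / (270 + 189) = 111.2 kΩ.
V_out = 32.8 × 111.2 / (68.0 + 111.2) = 32.8 × 111.2/179.2 = 20.4 V.
(Unloaded it would have been 26.2 V.)

V_out ≈ 20.4 V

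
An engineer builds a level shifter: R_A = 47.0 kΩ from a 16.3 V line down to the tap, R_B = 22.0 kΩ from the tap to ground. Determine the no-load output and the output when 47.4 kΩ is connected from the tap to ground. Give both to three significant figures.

Open-circuit: V = 16.3 × 22.0/(47.0 + 22.0) = 5.20 V.
With the load, R_B becomes R_B‖R_L = 15.03 kΩ, so V = 16.3 × 15.03/62.03 = 3.95 V.

Unloaded: 5.20 V; loaded: 3.95 V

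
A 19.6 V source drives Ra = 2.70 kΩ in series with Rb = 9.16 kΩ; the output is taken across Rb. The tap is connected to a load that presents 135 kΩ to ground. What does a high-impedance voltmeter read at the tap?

V_out ≈ 14.9 V

The load sits in parallel with Rb: Rb‖R_L = (9.16 × 135) / (9.16 + 135) = 8.578 kΩ.
V_out = 19.6 × 8.578 / (2.70 + 8.578) = 19.6 × 8.578/11.28 = 14.9 V.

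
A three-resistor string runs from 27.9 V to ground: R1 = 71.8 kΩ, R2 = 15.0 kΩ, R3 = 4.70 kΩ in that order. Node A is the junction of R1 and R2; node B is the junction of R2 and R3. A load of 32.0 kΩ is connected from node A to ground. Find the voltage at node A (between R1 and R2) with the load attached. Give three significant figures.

V ≈ 4.05 V

Below node A the series string R2+R3 = 19.70 kΩ sits in parallel with the 32.0 kΩ load: 12.19 kΩ.
V_A = 27.9 × 12.19/(71.8 + 12.19) = 4.05 V.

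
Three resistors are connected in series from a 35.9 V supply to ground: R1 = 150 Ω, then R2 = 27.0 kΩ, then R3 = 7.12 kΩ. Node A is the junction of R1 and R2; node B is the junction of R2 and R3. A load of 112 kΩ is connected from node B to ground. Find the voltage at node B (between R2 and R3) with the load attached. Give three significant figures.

V ≈ 7.10 V

At node B, R3 is in parallel with the load: R3‖R_L = 6694 Ω.
Below node A the resistance is R2 + (R3‖R_L) = 33690 Ω, so V_A = 35.9 × 33690/33840 = 35.74 V.
Then V_B = V_A × (R3‖R_L)/(R2 + R3‖R_L) = 35.74 × 6694/33690 = 7.10 V.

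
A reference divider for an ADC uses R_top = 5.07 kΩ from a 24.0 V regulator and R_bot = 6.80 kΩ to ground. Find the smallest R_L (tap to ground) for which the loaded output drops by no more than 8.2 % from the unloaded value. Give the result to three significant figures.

R_L(min) ≈ 32.5 kΩ

Output resistance R_th = R_top‖R_bot = (5.07 × 6.80)/11.87 = 2.904 kΩ.
The fractional drop is R_th/(R_th + R_L); requiring this ≤ 0.0820 gives R_L ≥ R_th(1/0.0820 − 1) = 2.904 × 11.20 = 32.5 kΩ.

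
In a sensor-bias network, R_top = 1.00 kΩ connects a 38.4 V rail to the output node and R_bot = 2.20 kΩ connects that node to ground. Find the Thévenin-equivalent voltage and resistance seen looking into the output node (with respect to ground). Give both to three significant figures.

V_th = 26.4 V, R_th = 688 Ω

V_th is the open-circuit tap voltage: 38.4 × 2.20/(1.00 + 2.20) = 26.4 V.
With the supply zeroed, R_top and R_bot appear in parallel from the tap: R_th = R_top‖R_bot = (1.00 × 2.20)/3.200 = 688 Ω.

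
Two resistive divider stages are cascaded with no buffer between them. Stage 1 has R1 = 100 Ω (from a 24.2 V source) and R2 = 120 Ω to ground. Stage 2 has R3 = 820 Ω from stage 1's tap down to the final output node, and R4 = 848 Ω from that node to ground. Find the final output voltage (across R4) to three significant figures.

Stage 2 presents R3+R4 = 1668 Ω as a load on stage 1's tap.
Stage 1's lower leg becomes R2‖(R3+R4) = 111.9 Ω, so V_mid = 24.2 × 111.9/211.9 = 12.78 V.
Stage 2 is itself unloaded: V_out = V_mid × R4/(R3+R4) = 12.78 × 848/1668 = 6.50 V.

V_out ≈ 6.50 V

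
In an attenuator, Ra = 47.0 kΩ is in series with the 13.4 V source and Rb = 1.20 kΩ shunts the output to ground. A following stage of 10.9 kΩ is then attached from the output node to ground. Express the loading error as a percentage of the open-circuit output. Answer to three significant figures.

The divider's output (Thévenin) resistance is Ra‖Rb = 1.170 kΩ.
Fractional drop under load = R_th/(R_th + R_L) = 1.170 / (1.170 + 10.9) = 0.09694.
So the output falls by 9.69 %.

9.69 %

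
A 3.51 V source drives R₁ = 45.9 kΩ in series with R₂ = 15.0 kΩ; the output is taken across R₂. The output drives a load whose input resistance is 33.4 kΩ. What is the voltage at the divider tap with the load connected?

The load sits in parallel with R₂: R₂‖R_L = (15.0 × 33.4) / (15.0 + 33.4) = 10.35 kΩ.
V_out = 3.51 × 10.35 / (45.9 + 10.35) = 3.51 × 10.35/56.25 = 0.646 V.
(Unloaded it would have been 0.865 V.)

V_out ≈ 0.646 V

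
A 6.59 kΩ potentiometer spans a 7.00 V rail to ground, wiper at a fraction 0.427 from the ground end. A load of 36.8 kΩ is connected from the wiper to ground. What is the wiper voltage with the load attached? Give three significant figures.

The wiper splits the pot into (1−α)R = 3.776 kΩ above and αR = 2.814 kΩ below.
Lower section ‖ load = 2.614 kΩ.
V_wiper = 7.00 × 2.614/(3.776 + 2.614) = 2.86 V.

V ≈ 2.86 V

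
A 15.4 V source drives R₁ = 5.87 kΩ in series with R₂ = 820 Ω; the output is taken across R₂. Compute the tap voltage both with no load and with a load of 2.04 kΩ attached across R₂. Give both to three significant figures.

Unloaded: 1.89 V; loaded: 1.40 V

Open-circuit: V = 15.4 × 820/(5870 + 820) = 1.89 V.
With the load, R₂ becomes R₂‖R_L = 584.9 Ω, so V = 15.4 × 584.9/6455 = 1.40 V.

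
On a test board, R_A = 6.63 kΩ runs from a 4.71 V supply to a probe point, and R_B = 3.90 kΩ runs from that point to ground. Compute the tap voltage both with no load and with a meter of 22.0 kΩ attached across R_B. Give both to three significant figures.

Unloaded: 1.74 V; loaded: 1.57 V

Open-circuit: V = 4.71 × 3.90/(6.63 + 3.90) = 1.74 V.
With the load, R_B becomes R_B‖R_L = 3.313 kΩ, so V = 4.71 × 3.313/9.943 = 1.57 V.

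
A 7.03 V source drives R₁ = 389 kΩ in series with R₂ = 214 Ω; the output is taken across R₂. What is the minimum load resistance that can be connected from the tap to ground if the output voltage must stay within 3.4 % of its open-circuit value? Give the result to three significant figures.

Output resistance R_th = R₁‖R₂ = (389000 × 214)/389200 = 213.9 Ω.
The fractional drop is R_th/(R_th + R_L); requiring this ≤ 0.0340 gives R_L ≥ R_th(1/0.0340 − 1) = 213.9 × 28.41 = 6.08 kΩ.

R_L(min) ≈ 6.08 kΩ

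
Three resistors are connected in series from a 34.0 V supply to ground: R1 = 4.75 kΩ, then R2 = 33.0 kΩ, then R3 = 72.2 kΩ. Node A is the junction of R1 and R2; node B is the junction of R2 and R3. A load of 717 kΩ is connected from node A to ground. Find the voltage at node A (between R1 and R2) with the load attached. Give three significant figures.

Below node A the series string R2+R3 = 105.2 kΩ sits in parallel with the 717 kΩ load: 91.74 kΩ.
V_A = 34.0 × 91.74/(4.75 + 91.74) = 32.3 V.

V ≈ 32.3 V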